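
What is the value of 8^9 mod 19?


p = 19 is prime and the exponent is (p-1)/2 = 9, so by Euler's criterion 8^9 = (8/19) = +1 or -1 mod 19.
Compute by square-and-multiply:
  9 = 8 + 1 (binary 1001)
  Repeated squaring mod 19: 8^1 = 8, 8^2 = 7, 8^4 = 11, 8^8 = 7
  8^9 = 8^8 * 8^1 = 7 * 8 mod 19
    7 * 8 = 56 = 18 mod 19
  8^9 = 18 mod 19
Result 18 = p - 1 = -1 mod 19: 8 is a quadratic non-residue mod 19. As a residue in [0, p-1] the value is 18.
8^9 mod 19 = 18

18


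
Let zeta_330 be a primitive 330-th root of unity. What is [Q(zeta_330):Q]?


The degree equals Euler's totient phi(330).
330 = 2 * 3 * 5 * 11
phi(330) = 80

80


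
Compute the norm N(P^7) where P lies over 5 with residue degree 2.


N(P^a) = p^(a*f)
= 5^(7*2)
= 5^14
= 6103515625

6103515625


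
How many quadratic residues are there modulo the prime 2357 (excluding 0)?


For prime p, the number of non-zero quadratic residues is (p-1)/2.
= (2357-1)/2
= 1178

1178


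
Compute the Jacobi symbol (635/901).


Compute (635/901) via quadratic reciprocity:
  reciprocity: (635/901) -> +(901/635)
  reduce: (266/635)
  pull out 2: (2/635) = -1  (since 635 mod 8 = 3)
  reciprocity: (133/635) -> +(635/133)
  reduce: (103/133)
  reciprocity: (103/133) -> +(133/103)
  reduce: (30/103)
  pull out 2: (2/103) = +1  (since 103 mod 8 = 7)
  reciprocity: (15/103) -> -(103/15)
  reduce: (13/15)
  reciprocity: (13/15) -> +(15/13)
  reduce: (2/13)
  pull out 2: (2/13) = -1  (since 13 mod 8 = 5)
  (1/13) = 1
Product of signs = -1

-1


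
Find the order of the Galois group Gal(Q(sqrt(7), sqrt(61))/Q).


The 2 square roots of distinct primes are multiplicatively independent over Q,
so [K:Q] = 2^2 and Gal(K/Q) is isomorphic to (Z/2Z)^2.
|Gal| = 2^2 = 4

4


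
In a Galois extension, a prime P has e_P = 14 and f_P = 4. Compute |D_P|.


|D_P| = e * f
= 14 * 4
= 56

56


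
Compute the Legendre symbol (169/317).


p = 317 is prime, so compute (169/317) with the reciprocity algorithm (Jacobi-symbol steps: pull out 2s via (2/n), flip via reciprocity, reduce):
  reciprocity: (169/317) -> +(317/169)
  reduce: (148/169)
  pull out 2: (2/169) = +1  (since 169 mod 8 = 1)
  pull out 2: (2/169) = +1  (since 169 mod 8 = 1)
  reciprocity: (37/169) -> +(169/37)
  reduce: (21/37)
  reciprocity: (21/37) -> +(37/21)
  reduce: (16/21)
  pull out 2: (2/21) = -1  (since 21 mod 8 = 5)
  pull out 2: (2/21) = -1  (since 21 mod 8 = 5)
  pull out 2: (2/21) = -1  (since 21 mod 8 = 5)
  pull out 2: (2/21) = -1  (since 21 mod 8 = 5)
  (1/21) = 1
Product of signs = 1
(169/317) = 1

1


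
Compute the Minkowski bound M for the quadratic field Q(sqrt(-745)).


d = -745, d mod 4 = 3, so disc(K) = 4d = -2980; |disc(K)| = 2980
Imaginary quadratic field, so n = 2, s = r2 = 1, r1 = 0
M = (n!/n^n) * (4/pi)^s * sqrt(|disc(K)|) = (2!/2^2) * (4/pi)^1 * sqrt(2980)
= 0.5 * 1.273240 * 54.589376
= 34.7527

34.7527


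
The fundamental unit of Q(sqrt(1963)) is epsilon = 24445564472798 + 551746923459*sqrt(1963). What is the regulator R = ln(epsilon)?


epsilon = 24445564472798 + 551746923459*sqrt(1963)
= 4.8891e+13
R = ln(4.8891e+13)
= 31.5206

31.5206


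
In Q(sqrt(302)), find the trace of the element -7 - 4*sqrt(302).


Tr(a + b*sqrt(d)) = (a + b*sqrt(d)) + (a - b*sqrt(d)) = 2a
= 2 * (-7)
= -14

-14


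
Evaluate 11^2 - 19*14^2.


x^2 - d*y^2
= 11^2 - 19*14^2
= 121 - 3724
= -3603

-3603


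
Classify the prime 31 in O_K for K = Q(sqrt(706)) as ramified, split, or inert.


K = Q(sqrt(706)). Since d mod 4 = 2, disc(K) = 2824.
Check p | disc: 2824 mod 31 = 3.
p does not divide disc. Compute Legendre symbol (d/p):
24^((31-1)/2) mod 31 = -1
(d/p) = -1, so p is inert: (p) stays prime with e=1, f=2, g=1.
Therefore p is inert.

inert


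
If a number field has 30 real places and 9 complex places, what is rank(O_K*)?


By Dirichlet's unit theorem:
rank = r1 + r2 - 1
= 30 + 9 - 1
= 38

38


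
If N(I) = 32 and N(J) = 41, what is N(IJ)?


N(IJ) = N(I) * N(J)
= 32 * 41
= 1312

1312


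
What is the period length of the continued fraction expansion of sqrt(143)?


Run the CF algorithm for sqrt(143).
a_0 = floor(sqrt(143)) = 11; set m_0=0, q_0=1.
Recurrence: m' = q*a - m,  q' = (d - m'^2)/q,  a' = floor((a_0 + m')/q').
  step 1: m=11, q=22, a=1
  step 2: m=11, q=1, a=22
a_2 = 2*a_0 = 22, so the period closes here.
sqrt(143) = [11; 1, 22]
Period length = 2

2


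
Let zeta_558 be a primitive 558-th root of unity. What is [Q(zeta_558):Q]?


The degree equals Euler's totient phi(558).
558 = 2 * 3^2 * 31
phi(558) = 180

180


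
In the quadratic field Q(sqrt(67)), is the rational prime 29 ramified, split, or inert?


K = Q(sqrt(67)). Since d mod 4 = 3, disc(K) = 268.
Check p | disc: 268 mod 29 = 7.
p does not divide disc. Compute Legendre symbol (d/p):
9^((29-1)/2) mod 29 = 1
(d/p) = 1, so p splits: (p) = P*P' with e=1, f=1, g=2.
Therefore p is split.

split


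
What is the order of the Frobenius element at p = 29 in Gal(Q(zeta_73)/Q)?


The Frobenius at p in Gal(Q(zeta_n)/Q) = (Z/nZ)* is the class of p, so its order is ord_73(29), the smallest k >= 1 with 29^k = 1 mod 73.
n = 73 = 73, phi(73) = 72; the order divides phi(n).
Divisors of 72: 1, 2, 3, 4, 6, 8, 9, 12, 18, 24, 36, 72
Repeated squaring mod 73: 29^1 = 29, 29^2 = 38, 29^4 = 57, 29^8 = 37, 29^16 = 55, 29^32 = 32, 29^64 = 2
Test divisors in increasing order:
  k=1: 29^1 = 29 mod 73
  k=2: 29^2 = 38 mod 73
  k=3: 29^3 = 38 * 29 = 7 mod 73
  k=4: 29^4 = 57 mod 73
  k=6: 29^6 = 57 * 38 = 49 mod 73
  k=8: 29^8 = 37 mod 73
  k=9: 29^9 = 37 * 29 = 51 mod 73
  k=12: 29^12 = 37 * 57 = 65 mod 73
  k=18: 29^18 = 55 * 38 = 46 mod 73
  k=24: 29^24 = 55 * 37 = 64 mod 73
  k=36: 29^36 = 32 * 57 = 72 mod 73
  k=72: 29^72 = 2 * 37 = 1 mod 73  <- first divisor giving 1
Order = 72

72


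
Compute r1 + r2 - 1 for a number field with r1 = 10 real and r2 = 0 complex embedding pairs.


By Dirichlet's unit theorem:
rank = r1 + r2 - 1
= 10 + 0 - 1
= 9

9


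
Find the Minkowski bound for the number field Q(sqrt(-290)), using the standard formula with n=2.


d = -290, d mod 4 = 2, so disc(K) = 4d = -1160; |disc(K)| = 1160
Imaginary quadratic field, so n = 2, s = r2 = 1, r1 = 0
M = (n!/n^n) * (4/pi)^s * sqrt(|disc(K)|) = (2!/2^2) * (4/pi)^1 * sqrt(1160)
= 0.5 * 1.273240 * 34.058773
= 21.6825

21.6825


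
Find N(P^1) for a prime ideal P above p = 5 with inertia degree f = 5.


N(P^a) = p^(a*f)
= 5^(1*5)
= 5^5
= 3125

3125


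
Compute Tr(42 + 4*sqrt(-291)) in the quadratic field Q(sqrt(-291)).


Tr(a + b*sqrt(d)) = (a + b*sqrt(d)) + (a - b*sqrt(d)) = 2a
= 2 * (42)
= 84

84


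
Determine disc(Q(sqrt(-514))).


For K = Q(sqrt(d)) with d squarefree: disc(K) = d if d = 1 mod 4, and disc(K) = 4d if d = 2 or 3 mod 4.
Here d = -514, and d mod 4 = 2.
d = 2 mod 4, not 1 (O_K = Z[sqrt(d)]), so disc(K) = 4d = 4 * (-514) = -2056

-2056


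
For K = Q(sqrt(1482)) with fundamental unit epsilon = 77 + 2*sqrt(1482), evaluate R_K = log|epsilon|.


epsilon = 77 + 2*sqrt(1482)
= 153.9935
R = ln(153.9935)
= 5.0369

5.0369


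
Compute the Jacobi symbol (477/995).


Compute (477/995) via quadratic reciprocity:
  reciprocity: (477/995) -> +(995/477)
  reduce: (41/477)
  reciprocity: (41/477) -> +(477/41)
  reduce: (26/41)
  pull out 2: (2/41) = +1  (since 41 mod 8 = 1)
  reciprocity: (13/41) -> +(41/13)
  reduce: (2/13)
  pull out 2: (2/13) = -1  (since 13 mod 8 = 5)
  (1/13) = 1
Product of signs = -1

-1


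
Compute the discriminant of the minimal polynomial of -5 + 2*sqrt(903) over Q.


The element -5 + 2*sqrt(903) has minimal polynomial:
x^2 + 10*x - 3587
Discriminant = (10)^2 - 4*(-3587)
= 100 + 14348
= 14448

14448


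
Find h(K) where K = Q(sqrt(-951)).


K = Q(sqrt(-951)). d mod 4 = 1, so D = disc(K) = d = -951
h(K) equals the number of primitive reduced positive-definite forms (a, b, c) = a*x^2 + b*x*y + c*y^2 with b^2 - 4ac = D,
where reduced means |b| <= a <= c, with b >= 0 whenever |b| = a or a = c, and primitive means gcd(a, b, c) = 1.
Reduced forces 3a^2 <= |D| = 951, so 1 <= a <= 17; b must have the parity of D, and c = (b^2 - D)/(4a) must be an integer >= a.
Enumerate a = 1..17, b in [-a, a]:
  a=1: (1, 1, 238)  [1]
  a=2: (2, -1, 119), (2, 1, 119)  [2]
  a=3: (3, 3, 80)  [1]
  a=4: (4, -3, 60), (4, 3, 60)  [2]
  a=5: (5, -3, 48), (5, 3, 48)  [2]
  a=6: (6, -3, 40), (6, 3, 40)  [2]
  a=7: (7, -1, 34), (7, 1, 34)  [2]
  a=8: (8, -3, 30), (8, 3, 30)  [2]
  a=9: none
  a=10: (10, -7, 25), (10, -3, 24), (10, 3, 24), (10, 7, 25)  [4]
  a=11: none
  a=12: (12, -3, 20), (12, 3, 20)  [2]
  a=13: none
  a=14: (14, -13, 20), (14, -1, 17), (14, 1, 17), (14, 13, 20)  [4]
  a=15: (15, -3, 16), (15, 3, 16)  [2]
  a=16..17: none
Total reduced forms: 1 + 2 + 1 + 2 + 2 + 2 + 2 + 2 + 4 + 2 + 4 + 2 = 26
h = 26

26


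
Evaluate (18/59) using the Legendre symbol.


p = 59 is prime, so compute (18/59) with the reciprocity algorithm (Jacobi-symbol steps: pull out 2s via (2/n), flip via reciprocity, reduce):
  pull out 2: (2/59) = -1  (since 59 mod 8 = 3)
  reciprocity: (9/59) -> +(59/9)
  reduce: (5/9)
  reciprocity: (5/9) -> +(9/5)
  reduce: (4/5)
  pull out 2: (2/5) = -1  (since 5 mod 8 = 5)
  pull out 2: (2/5) = -1  (since 5 mod 8 = 5)
  (1/5) = 1
Product of signs = -1
(18/59) = -1

-1


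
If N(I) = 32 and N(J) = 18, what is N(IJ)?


N(IJ) = N(I) * N(J)
= 32 * 18
= 576

576


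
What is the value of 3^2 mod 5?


p = 5 is prime and the exponent is (p-1)/2 = 2, so by Euler's criterion 3^2 = (3/5) = +1 or -1 mod 5.
Compute by square-and-multiply:
  2 = 2 (binary 10)
  Repeated squaring mod 5: 3^1 = 3, 3^2 = 4
  3^2 = 4 mod 5
Result 4 = p - 1 = -1 mod 5: 3 is a quadratic non-residue mod 5. As a residue in [0, p-1] the value is 4.
3^2 mod 5 = 4

4


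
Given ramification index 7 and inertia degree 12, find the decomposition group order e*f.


|D_P| = e * f
= 7 * 12
= 84

84


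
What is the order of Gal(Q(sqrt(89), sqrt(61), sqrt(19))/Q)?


The 3 square roots of distinct primes are multiplicatively independent over Q,
so [K:Q] = 2^3 and Gal(K/Q) is isomorphic to (Z/2Z)^3.
|Gal| = 2^3 = 8

8


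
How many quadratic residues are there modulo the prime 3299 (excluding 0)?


For prime p, the number of non-zero quadratic residues is (p-1)/2.
= (3299-1)/2
= 1649

1649


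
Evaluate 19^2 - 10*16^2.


x^2 - d*y^2
= 19^2 - 10*16^2
= 361 - 2560
= -2199

-2199


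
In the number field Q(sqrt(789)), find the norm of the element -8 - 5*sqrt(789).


N(a + b*sqrt(d)) = a^2 - d*b^2
= (-8)^2 - (789)*(-5)^2
= 64 - 19725
= -19661

-19661


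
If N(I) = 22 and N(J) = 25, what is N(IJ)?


N(IJ) = N(I) * N(J)
= 22 * 25
= 550

550


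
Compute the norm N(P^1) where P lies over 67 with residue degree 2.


N(P^a) = p^(a*f)
= 67^(1*2)
= 67^2
= 4489

4489


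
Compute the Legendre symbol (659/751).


p = 751 is prime, so compute (659/751) with the reciprocity algorithm (Jacobi-symbol steps: pull out 2s via (2/n), flip via reciprocity, reduce):
  reciprocity: (659/751) -> -(751/659)
  reduce: (92/659)
  pull out 2: (2/659) = -1  (since 659 mod 8 = 3)
  pull out 2: (2/659) = -1  (since 659 mod 8 = 3)
  reciprocity: (23/659) -> -(659/23)
  reduce: (15/23)
  reciprocity: (15/23) -> -(23/15)
  reduce: (8/15)
  pull out 2: (2/15) = +1  (since 15 mod 8 = 7)
  pull out 2: (2/15) = +1  (since 15 mod 8 = 7)
  pull out 2: (2/15) = +1  (since 15 mod 8 = 7)
  (1/15) = 1
Product of signs = -1
(659/751) = -1

-1


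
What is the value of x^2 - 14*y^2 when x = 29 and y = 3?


x^2 - d*y^2
= 29^2 - 14*3^2
= 841 - 126
= 715

715


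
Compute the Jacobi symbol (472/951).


Compute (472/951) via quadratic reciprocity:
  pull out 2: (2/951) = +1  (since 951 mod 8 = 7)
  pull out 2: (2/951) = +1  (since 951 mod 8 = 7)
  pull out 2: (2/951) = +1  (since 951 mod 8 = 7)
  reciprocity: (59/951) -> -(951/59)
  reduce: (7/59)
  reciprocity: (7/59) -> -(59/7)
  reduce: (3/7)
  reciprocity: (3/7) -> -(7/3)
  reduce: (1/3)
  (1/3) = 1
Product of signs = -1

-1


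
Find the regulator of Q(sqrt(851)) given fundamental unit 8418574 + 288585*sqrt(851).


epsilon = 8418574 + 288585*sqrt(851)
= 1.6837e+07
R = ln(1.6837e+07)
= 16.6391

16.6391


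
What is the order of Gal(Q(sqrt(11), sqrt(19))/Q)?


The 2 square roots of distinct primes are multiplicatively independent over Q,
so [K:Q] = 2^2 and Gal(K/Q) is isomorphic to (Z/2Z)^2.
|Gal| = 2^2 = 4

4


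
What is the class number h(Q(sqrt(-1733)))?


K = Q(sqrt(-1733)). d mod 4 = 3, so D = disc(K) = 4d = -6932
h(K) equals the number of primitive reduced positive-definite forms (a, b, c) = a*x^2 + b*x*y + c*y^2 with b^2 - 4ac = D,
where reduced means |b| <= a <= c, with b >= 0 whenever |b| = a or a = c, and primitive means gcd(a, b, c) = 1.
Reduced forces 3a^2 <= |D| = 6932, so 1 <= a <= 48; b must have the parity of D, and c = (b^2 - D)/(4a) must be an integer >= a.
Enumerate a = 1..48, b in [-a, a]:
  a=1: (1, 0, 1733)  [1]
  a=2: (2, 2, 867)  [1]
  a=3: (3, -2, 578), (3, 2, 578)  [2]
  a=4..5: none
  a=6: (6, -2, 289), (6, 2, 289)  [2]
  a=7..8: none
  a=9: (9, -4, 193), (9, 4, 193)  [2]
  a=10: none
  a=11: (11, -8, 159), (11, 8, 159)  [2]
  a=12: none
  a=13: (13, -6, 134), (13, 6, 134)  [2]
  a=14..16: none
  a=17: (17, -2, 102), (17, 2, 102)  [2]
  a=18: (18, -14, 99), (18, 14, 99)  [2]
  a=19..21: none
  a=22: (22, -14, 81), (22, 14, 81)  [2]
  a=23..25: none
  a=26: (26, -6, 67), (26, 6, 67)  [2]
  a=27: (27, -14, 66), (27, 14, 66)  [2]
  a=28: none
  a=29: (29, -12, 61), (29, 12, 61)  [2]
  a=30..32: none
  a=33: (33, -14, 54), (33, -8, 53), (33, 8, 53), (33, 14, 54)  [4]
  a=34: (34, -2, 51), (34, 2, 51)  [2]
  a=35..38: none
  a=39: (39, -32, 51), (39, -20, 47), (39, 20, 47), (39, 32, 51)  [4]
  a=40..48: none
Total reduced forms: 1 + 1 + 2 + 2 + 2 + 2 + 2 + 2 + 2 + 2 + 2 + 2 + 2 + 4 + 2 + 4 = 34
h = 34

34


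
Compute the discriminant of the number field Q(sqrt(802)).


For K = Q(sqrt(d)) with d squarefree: disc(K) = d if d = 1 mod 4, and disc(K) = 4d if d = 2 or 3 mod 4.
Here d = 802, and d mod 4 = 2.
d = 2 mod 4, not 1 (O_K = Z[sqrt(d)]), so disc(K) = 4d = 4 * (802) = 3208

3208


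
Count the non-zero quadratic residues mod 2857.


For prime p, the number of non-zero quadratic residues is (p-1)/2.
= (2857-1)/2
= 1428

1428


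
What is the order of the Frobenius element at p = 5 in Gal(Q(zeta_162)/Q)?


The Frobenius at p in Gal(Q(zeta_n)/Q) = (Z/nZ)* is the class of p, so its order is ord_162(5), the smallest k >= 1 with 5^k = 1 mod 162.
n = 162 = 2 * 3^4, phi(162) = 54; the order divides phi(n).
Divisors of 54: 1, 2, 3, 6, 9, 18, 27, 54
Repeated squaring mod 162: 5^1 = 5, 5^2 = 25, 5^4 = 139, 5^8 = 43, 5^16 = 67, 5^32 = 115
Test divisors in increasing order:
  k=1: 5^1 = 5 mod 162
  k=2: 5^2 = 25 mod 162
  k=3: 5^3 = 25 * 5 = 125 mod 162
  k=6: 5^6 = 139 * 25 = 73 mod 162
  k=9: 5^9 = 43 * 5 = 53 mod 162
  k=18: 5^18 = 67 * 25 = 55 mod 162
  k=27: 5^27 = 67 * 43 * 25 * 5 = 161 mod 162
  k=54: 5^54 = 115 * 67 * 139 * 25 = 1 mod 162  <- first divisor giving 1
Order = 54

54


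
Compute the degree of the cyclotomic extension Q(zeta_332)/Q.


The degree equals Euler's totient phi(332).
332 = 2^2 * 83
phi(332) = 164

164


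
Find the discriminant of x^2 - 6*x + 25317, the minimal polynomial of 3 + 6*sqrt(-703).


The element 3 + 6*sqrt(-703) has minimal polynomial:
x^2 - 6*x + 25317
Discriminant = (-6)^2 - 4*(25317)
= 36 - 101268
= -101232

-101232


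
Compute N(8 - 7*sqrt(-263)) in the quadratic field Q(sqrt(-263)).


N(a + b*sqrt(d)) = a^2 - d*b^2
= (8)^2 - (-263)*(-7)^2
= 64 + 12887
= 12951

12951


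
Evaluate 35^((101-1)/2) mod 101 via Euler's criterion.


p = 101 is prime and the exponent is (p-1)/2 = 50, so by Euler's criterion 35^50 = (35/101) = +1 or -1 mod 101.
Compute by square-and-multiply:
  50 = 32 + 16 + 2 (binary 110010)
  Repeated squaring mod 101: 35^1 = 35, 35^2 = 13, 35^4 = 68, 35^8 = 79, 35^16 = 80, 35^32 = 37
  35^50 = 35^32 * 35^16 * 35^2 = 37 * 80 * 13 mod 101
    37 * 80 = 2960 = 31 mod 101
    31 * 13 = 403 = 100 mod 101
  35^50 = 100 mod 101
Result 100 = p - 1 = -1 mod 101: 35 is a quadratic non-residue mod 101. As a residue in [0, p-1] the value is 100.
35^50 mod 101 = 100

100


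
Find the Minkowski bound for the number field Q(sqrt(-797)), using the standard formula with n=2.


d = -797, d mod 4 = 3, so disc(K) = 4d = -3188; |disc(K)| = 3188
Imaginary quadratic field, so n = 2, s = r2 = 1, r1 = 0
M = (n!/n^n) * (4/pi)^s * sqrt(|disc(K)|) = (2!/2^2) * (4/pi)^1 * sqrt(3188)
= 0.5 * 1.273240 * 56.462377
= 35.9451

35.9451


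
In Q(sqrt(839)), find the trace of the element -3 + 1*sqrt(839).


Tr(a + b*sqrt(d)) = (a + b*sqrt(d)) + (a - b*sqrt(d)) = 2a
= 2 * (-3)
= -6

-6


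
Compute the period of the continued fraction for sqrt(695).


Run the CF algorithm for sqrt(695).
a_0 = floor(sqrt(695)) = 26; set m_0=0, q_0=1.
Recurrence: m' = q*a - m,  q' = (d - m'^2)/q,  a' = floor((a_0 + m')/q').
  step 1: m=26, q=19, a=2
  step 2: m=12, q=29, a=1
  step 3: m=17, q=14, a=3
  step 4: m=25, q=5, a=10
  step 5: m=25, q=14, a=3
  step 6: m=17, q=29, a=1
  step 7: m=12, q=19, a=2
  step 8: m=26, q=1, a=52
a_8 = 2*a_0 = 52, so the period closes here.
sqrt(695) = [26; 2, 1, 3, 10, 3, 1, 2, 52]
Period length = 8

8


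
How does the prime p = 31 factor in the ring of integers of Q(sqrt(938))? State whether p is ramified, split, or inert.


K = Q(sqrt(938)). Since d mod 4 = 2, disc(K) = 3752.
Check p | disc: 3752 mod 31 = 1.
p does not divide disc. Compute Legendre symbol (d/p):
8^((31-1)/2) mod 31 = 1
(d/p) = 1, so p splits: (p) = P*P' with e=1, f=1, g=2.
Therefore p is split.

split


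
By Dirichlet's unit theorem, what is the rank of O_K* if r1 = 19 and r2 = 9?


By Dirichlet's unit theorem:
rank = r1 + r2 - 1
= 19 + 9 - 1
= 27

27


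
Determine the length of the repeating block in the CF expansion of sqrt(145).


Run the CF algorithm for sqrt(145).
a_0 = floor(sqrt(145)) = 12; set m_0=0, q_0=1.
Recurrence: m' = q*a - m,  q' = (d - m'^2)/q,  a' = floor((a_0 + m')/q').
  step 1: m=12, q=1, a=24
a_1 = 2*a_0 = 24, so the period closes here.
sqrt(145) = [12; 24]
Period length = 1

1


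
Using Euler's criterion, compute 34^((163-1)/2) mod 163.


p = 163 is prime and the exponent is (p-1)/2 = 81, so by Euler's criterion 34^81 = (34/163) = +1 or -1 mod 163.
Compute by square-and-multiply:
  81 = 64 + 16 + 1 (binary 1010001)
  Repeated squaring mod 163: 34^1 = 34, 34^2 = 15, 34^4 = 62, 34^8 = 95, 34^16 = 60, 34^32 = 14, 34^64 = 33
  34^81 = 34^64 * 34^16 * 34^1 = 33 * 60 * 34 mod 163
    33 * 60 = 1980 = 24 mod 163
    24 * 34 = 816 = 1 mod 163
  34^81 = 1 mod 163
Result 1: 34 is a quadratic residue mod 163.
34^81 mod 163 = 1

1


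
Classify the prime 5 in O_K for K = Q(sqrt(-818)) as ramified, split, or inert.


K = Q(sqrt(-818)). Since d mod 4 = 2, disc(K) = -3272.
Check p | disc: -3272 mod 5 = 3.
p does not divide disc. Compute Legendre symbol (d/p):
2^((5-1)/2) mod 5 = -1
(d/p) = -1, so p is inert: (p) stays prime with e=1, f=2, g=1.
Therefore p is inert.

inert


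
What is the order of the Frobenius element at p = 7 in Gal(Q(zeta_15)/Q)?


The Frobenius at p in Gal(Q(zeta_n)/Q) = (Z/nZ)* is the class of p, so its order is ord_15(7), the smallest k >= 1 with 7^k = 1 mod 15.
n = 15 = 3 * 5, phi(15) = 8; the order divides phi(n).
Divisors of 8: 1, 2, 4, 8
Repeated squaring mod 15: 7^1 = 7, 7^2 = 4, 7^4 = 1, 7^8 = 1
Test divisors in increasing order:
  k=1: 7^1 = 7 mod 15
  k=2: 7^2 = 4 mod 15
  k=4: 7^4 = 1 mod 15  <- first divisor giving 1
Order = 4

4


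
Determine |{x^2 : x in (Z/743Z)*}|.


For prime p, the number of non-zero quadratic residues is (p-1)/2.
= (743-1)/2
= 371

371


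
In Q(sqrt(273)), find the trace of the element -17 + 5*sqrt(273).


Tr(a + b*sqrt(d)) = (a + b*sqrt(d)) + (a - b*sqrt(d)) = 2a
= 2 * (-17)
= -34

-34


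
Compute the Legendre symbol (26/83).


p = 83 is prime, so compute (26/83) with the reciprocity algorithm (Jacobi-symbol steps: pull out 2s via (2/n), flip via reciprocity, reduce):
  pull out 2: (2/83) = -1  (since 83 mod 8 = 3)
  reciprocity: (13/83) -> +(83/13)
  reduce: (5/13)
  reciprocity: (5/13) -> +(13/5)
  reduce: (3/5)
  reciprocity: (3/5) -> +(5/3)
  reduce: (2/3)
  pull out 2: (2/3) = -1  (since 3 mod 8 = 3)
  (1/3) = 1
Product of signs = 1
(26/83) = 1

1


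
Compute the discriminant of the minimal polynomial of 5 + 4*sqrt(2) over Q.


The element 5 + 4*sqrt(2) has minimal polynomial:
x^2 - 10*x - 7
Discriminant = (-10)^2 - 4*(-7)
= 100 + 28
= 128

128


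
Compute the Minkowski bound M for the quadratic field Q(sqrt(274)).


d = 274, d mod 4 = 2, so disc(K) = 4d = 1096; |disc(K)| = 1096
Real quadratic field, so n = 2, s = r2 = 0, r1 = 2
M = (n!/n^n) * (4/pi)^s * sqrt(|disc(K)|) = (2!/2^2) * (4/pi)^0 * sqrt(1096)
= 0.5 * 1.000000 * 33.105891
= 16.5529

16.5529


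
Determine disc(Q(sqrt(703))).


For K = Q(sqrt(d)) with d squarefree: disc(K) = d if d = 1 mod 4, and disc(K) = 4d if d = 2 or 3 mod 4.
Here d = 703, and d mod 4 = 3.
d = 3 mod 4, not 1 (O_K = Z[sqrt(d)]), so disc(K) = 4d = 4 * (703) = 2812

2812


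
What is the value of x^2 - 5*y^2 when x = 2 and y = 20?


x^2 - d*y^2
= 2^2 - 5*20^2
= 4 - 2000
= -1996

-1996


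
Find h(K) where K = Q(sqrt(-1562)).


K = Q(sqrt(-1562)). d mod 4 = 2, so D = disc(K) = 4d = -6248
h(K) equals the number of primitive reduced positive-definite forms (a, b, c) = a*x^2 + b*x*y + c*y^2 with b^2 - 4ac = D,
where reduced means |b| <= a <= c, with b >= 0 whenever |b| = a or a = c, and primitive means gcd(a, b, c) = 1.
Reduced forces 3a^2 <= |D| = 6248, so 1 <= a <= 45; b must have the parity of D, and c = (b^2 - D)/(4a) must be an integer >= a.
Enumerate a = 1..45, b in [-a, a]:
  a=1: (1, 0, 1562)  [1]
  a=2: (2, 0, 781)  [1]
  a=3: (3, -2, 521), (3, 2, 521)  [2]
  a=4..5: none
  a=6: (6, -4, 261), (6, 4, 261)  [2]
  a=7..8: none
  a=9: (9, -4, 174), (9, 4, 174)  [2]
  a=10: none
  a=11: (11, 0, 142)  [1]
  a=12..16: none
  a=17: (17, -12, 94), (17, 12, 94)  [2]
  a=18: (18, -4, 87), (18, 4, 87)  [2]
  a=19..21: none
  a=22: (22, 0, 71)  [1]
  a=23: (23, -10, 69), (23, 10, 69)  [2]
  a=24..26: none
  a=27: (27, -4, 58), (27, 4, 58)  [2]
  a=28: none
  a=29: (29, -4, 54), (29, 4, 54)  [2]
  a=30: none
  a=31: (31, -18, 53), (31, 18, 53)  [2]
  a=32: none
  a=33: (33, -22, 51), (33, 22, 51)  [2]
  a=34: (34, -12, 47), (34, 12, 47)  [2]
  a=35..40: none
  a=41: (41, -36, 46), (41, 36, 46)  [2]
  a=42..45: none
Total reduced forms: 1 + 1 + 2 + 2 + 2 + 1 + 2 + 2 + 1 + 2 + 2 + 2 + 2 + 2 + 2 + 2 = 28
h = 28

28


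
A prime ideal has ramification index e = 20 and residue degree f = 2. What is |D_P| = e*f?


|D_P| = e * f
= 20 * 2
= 40

40


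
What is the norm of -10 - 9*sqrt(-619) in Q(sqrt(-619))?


N(a + b*sqrt(d)) = a^2 - d*b^2
= (-10)^2 - (-619)*(-9)^2
= 100 + 50139
= 50239

50239


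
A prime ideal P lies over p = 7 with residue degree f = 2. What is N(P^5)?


N(P^a) = p^(a*f)
= 7^(5*2)
= 7^10
= 282475249

282475249


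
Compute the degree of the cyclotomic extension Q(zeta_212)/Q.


The degree equals Euler's totient phi(212).
212 = 2^2 * 53
phi(212) = 104

104


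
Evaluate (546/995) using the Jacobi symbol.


Compute (546/995) via quadratic reciprocity:
  pull out 2: (2/995) = -1  (since 995 mod 8 = 3)
  reciprocity: (273/995) -> +(995/273)
  reduce: (176/273)
  pull out 2: (2/273) = +1  (since 273 mod 8 = 1)
  pull out 2: (2/273) = +1  (since 273 mod 8 = 1)
  pull out 2: (2/273) = +1  (since 273 mod 8 = 1)
  pull out 2: (2/273) = +1  (since 273 mod 8 = 1)
  reciprocity: (11/273) -> +(273/11)
  reduce: (9/11)
  reciprocity: (9/11) -> +(11/9)
  reduce: (2/9)
  pull out 2: (2/9) = +1  (since 9 mod 8 = 1)
  (1/9) = 1
Product of signs = -1

-1


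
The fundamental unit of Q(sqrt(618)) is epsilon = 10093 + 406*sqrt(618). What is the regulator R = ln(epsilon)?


epsilon = 10093 + 406*sqrt(618)
= 20186.0000
R = ln(20186.0000)
= 9.9127

9.9127


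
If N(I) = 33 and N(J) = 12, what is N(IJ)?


N(IJ) = N(I) * N(J)
= 33 * 12
= 396

396


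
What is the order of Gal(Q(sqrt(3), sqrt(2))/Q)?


The 2 square roots of distinct primes are multiplicatively independent over Q,
so [K:Q] = 2^2 and Gal(K/Q) is isomorphic to (Z/2Z)^2.
|Gal| = 2^2 = 4

4


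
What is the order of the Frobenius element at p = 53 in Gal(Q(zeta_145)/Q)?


The Frobenius at p in Gal(Q(zeta_n)/Q) = (Z/nZ)* is the class of p, so its order is ord_145(53), the smallest k >= 1 with 53^k = 1 mod 145.
n = 145 = 5 * 29, phi(145) = 112; the order divides phi(n).
Divisors of 112: 1, 2, 4, 7, 8, 14, 16, 28, 56, 112
Repeated squaring mod 145: 53^1 = 53, 53^2 = 54, 53^4 = 16, 53^8 = 111, 53^16 = 141, 53^32 = 16, 53^64 = 111
Test divisors in increasing order:
  k=1: 53^1 = 53 mod 145
  k=2: 53^2 = 54 mod 145
  k=4: 53^4 = 16 mod 145
  k=7: 53^7 = 16 * 54 * 53 = 117 mod 145
  k=8: 53^8 = 111 mod 145
  k=14: 53^14 = 111 * 16 * 54 = 59 mod 145
  k=16: 53^16 = 141 mod 145
  k=28: 53^28 = 141 * 111 * 16 = 1 mod 145  <- first divisor giving 1
Order = 28

28


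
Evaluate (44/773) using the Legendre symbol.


p = 773 is prime, so compute (44/773) with the reciprocity algorithm (Jacobi-symbol steps: pull out 2s via (2/n), flip via reciprocity, reduce):
  pull out 2: (2/773) = -1  (since 773 mod 8 = 5)
  pull out 2: (2/773) = -1  (since 773 mod 8 = 5)
  reciprocity: (11/773) -> +(773/11)
  reduce: (3/11)
  reciprocity: (3/11) -> -(11/3)
  reduce: (2/3)
  pull out 2: (2/3) = -1  (since 3 mod 8 = 3)
  (1/3) = 1
Product of signs = 1
(44/773) = 1

1


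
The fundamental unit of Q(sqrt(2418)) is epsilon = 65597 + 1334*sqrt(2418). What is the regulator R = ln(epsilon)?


epsilon = 65597 + 1334*sqrt(2418)
= 131194.0000
R = ln(131194.0000)
= 11.7844

11.7844


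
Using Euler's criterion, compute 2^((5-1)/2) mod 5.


p = 5 is prime and the exponent is (p-1)/2 = 2, so by Euler's criterion 2^2 = (2/5) = +1 or -1 mod 5.
Compute by square-and-multiply:
  2 = 2 (binary 10)
  Repeated squaring mod 5: 2^1 = 2, 2^2 = 4
  2^2 = 4 mod 5
Result 4 = p - 1 = -1 mod 5: 2 is a quadratic non-residue mod 5. As a residue in [0, p-1] the value is 4.
2^2 mod 5 = 4

4


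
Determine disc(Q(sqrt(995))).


For K = Q(sqrt(d)) with d squarefree: disc(K) = d if d = 1 mod 4, and disc(K) = 4d if d = 2 or 3 mod 4.
Here d = 995, and d mod 4 = 3.
d = 3 mod 4, not 1 (O_K = Z[sqrt(d)]), so disc(K) = 4d = 4 * (995) = 3980

3980


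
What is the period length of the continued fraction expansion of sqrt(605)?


Run the CF algorithm for sqrt(605).
a_0 = floor(sqrt(605)) = 24; set m_0=0, q_0=1.
Recurrence: m' = q*a - m,  q' = (d - m'^2)/q,  a' = floor((a_0 + m')/q').
  step 1: m=24, q=29, a=1
  step 2: m=5, q=20, a=1
  step 3: m=15, q=19, a=2
  step 4: m=23, q=4, a=11
  step 5: m=21, q=41, a=1
  step 6: m=20, q=5, a=8
  step 7: m=20, q=41, a=1
  step 8: m=21, q=4, a=11
  step 9: m=23, q=19, a=2
  step 10: m=15, q=20, a=1
  step 11: m=5, q=29, a=1
  step 12: m=24, q=1, a=48
a_12 = 2*a_0 = 48, so the period closes here.
sqrt(605) = [24; 1, 1, 2, 11, 1, 8, 1, 11, 2, 1, 1, 48]
Period length = 12

12


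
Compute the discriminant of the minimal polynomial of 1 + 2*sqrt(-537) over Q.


The element 1 + 2*sqrt(-537) has minimal polynomial:
x^2 - 2*x + 2149
Discriminant = (-2)^2 - 4*(2149)
= 4 - 8596
= -8592

-8592


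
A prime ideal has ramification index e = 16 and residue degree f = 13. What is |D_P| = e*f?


|D_P| = e * f
= 16 * 13
= 208

208


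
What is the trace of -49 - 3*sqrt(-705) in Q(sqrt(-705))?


Tr(a + b*sqrt(d)) = (a + b*sqrt(d)) + (a - b*sqrt(d)) = 2a
= 2 * (-49)
= -98

-98


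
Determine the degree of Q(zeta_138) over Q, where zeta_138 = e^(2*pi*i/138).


The degree equals Euler's totient phi(138).
138 = 2 * 3 * 23
phi(138) = 44

44


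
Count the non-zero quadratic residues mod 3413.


For prime p, the number of non-zero quadratic residues is (p-1)/2.
= (3413-1)/2
= 1706

1706


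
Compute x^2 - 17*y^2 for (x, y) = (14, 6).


x^2 - d*y^2
= 14^2 - 17*6^2
= 196 - 612
= -416

-416


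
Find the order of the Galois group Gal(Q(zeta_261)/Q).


|Gal(Q(zeta_261)/Q)| = phi(261)
= 168

168


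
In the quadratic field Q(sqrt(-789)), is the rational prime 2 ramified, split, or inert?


K = Q(sqrt(-789)). Since d mod 4 = 3, disc(K) = -3156.
Check p | disc: -3156 mod 2 = 0.
p divides disc, so p ramifies: (p) = P^2 with e=2, f=1, g=1.
Therefore p is ramified.

ramified


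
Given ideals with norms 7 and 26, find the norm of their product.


N(IJ) = N(I) * N(J)
= 7 * 26
= 182

182


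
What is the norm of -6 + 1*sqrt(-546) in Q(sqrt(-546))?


N(a + b*sqrt(d)) = a^2 - d*b^2
= (-6)^2 - (-546)*(1)^2
= 36 + 546
= 582

582


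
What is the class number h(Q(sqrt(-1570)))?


K = Q(sqrt(-1570)). d mod 4 = 2, so D = disc(K) = 4d = -6280
h(K) equals the number of primitive reduced positive-definite forms (a, b, c) = a*x^2 + b*x*y + c*y^2 with b^2 - 4ac = D,
where reduced means |b| <= a <= c, with b >= 0 whenever |b| = a or a = c, and primitive means gcd(a, b, c) = 1.
Reduced forces 3a^2 <= |D| = 6280, so 1 <= a <= 45; b must have the parity of D, and c = (b^2 - D)/(4a) must be an integer >= a.
Enumerate a = 1..45, b in [-a, a]:
  a=1: (1, 0, 1570)  [1]
  a=2: (2, 0, 785)  [1]
  a=3..4: none
  a=5: (5, 0, 314)  [1]
  a=6..9: none
  a=10: (10, 0, 157)  [1]
  a=11: (11, -10, 145), (11, 10, 145)  [2]
  a=12: none
  a=13: (13, -8, 122), (13, 8, 122)  [2]
  a=14..18: none
  a=19: (19, -16, 86), (19, 16, 86)  [2]
  a=20..21: none
  a=22: (22, -12, 73), (22, 12, 73)  [2]
  a=23..25: none
  a=26: (26, -8, 61), (26, 8, 61)  [2]
  a=27..28: none
  a=29: (29, -10, 55), (29, 10, 55)  [2]
  a=30..36: none
  a=37: (37, -26, 47), (37, 26, 47)  [2]
  a=38: (38, -16, 43), (38, 16, 43)  [2]
  a=39..45: none
Total reduced forms: 1 + 1 + 1 + 1 + 2 + 2 + 2 + 2 + 2 + 2 + 2 + 2 = 20
h = 20

20


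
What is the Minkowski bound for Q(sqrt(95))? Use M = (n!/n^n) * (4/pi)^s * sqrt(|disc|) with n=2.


d = 95, d mod 4 = 3, so disc(K) = 4d = 380; |disc(K)| = 380
Real quadratic field, so n = 2, s = r2 = 0, r1 = 2
M = (n!/n^n) * (4/pi)^s * sqrt(|disc(K)|) = (2!/2^2) * (4/pi)^0 * sqrt(380)
= 0.5 * 1.000000 * 19.493589
= 9.7468

9.7468


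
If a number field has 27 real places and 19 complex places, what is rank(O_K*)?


By Dirichlet's unit theorem:
rank = r1 + r2 - 1
= 27 + 19 - 1
= 45

45


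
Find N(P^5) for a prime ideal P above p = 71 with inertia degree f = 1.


N(P^a) = p^(a*f)
= 71^(5*1)
= 71^5
= 1804229351

1804229351


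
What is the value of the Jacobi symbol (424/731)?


Compute (424/731) via quadratic reciprocity:
  pull out 2: (2/731) = -1  (since 731 mod 8 = 3)
  pull out 2: (2/731) = -1  (since 731 mod 8 = 3)
  pull out 2: (2/731) = -1  (since 731 mod 8 = 3)
  reciprocity: (53/731) -> +(731/53)
  reduce: (42/53)
  pull out 2: (2/53) = -1  (since 53 mod 8 = 5)
  reciprocity: (21/53) -> +(53/21)
  reduce: (11/21)
  reciprocity: (11/21) -> +(21/11)
  reduce: (10/11)
  pull out 2: (2/11) = -1  (since 11 mod 8 = 3)
  reciprocity: (5/11) -> +(11/5)
  reduce: (1/5)
  (1/5) = 1
Product of signs = -1

-1


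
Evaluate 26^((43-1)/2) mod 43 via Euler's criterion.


p = 43 is prime and the exponent is (p-1)/2 = 21, so by Euler's criterion 26^21 = (26/43) = +1 or -1 mod 43.
Compute by square-and-multiply:
  21 = 16 + 4 + 1 (binary 10101)
  Repeated squaring mod 43: 26^1 = 26, 26^2 = 31, 26^4 = 15, 26^8 = 10, 26^16 = 14
  26^21 = 26^16 * 26^4 * 26^1 = 14 * 15 * 26 mod 43
    14 * 15 = 210 = 38 mod 43
    38 * 26 = 988 = 42 mod 43
  26^21 = 42 mod 43
Result 42 = p - 1 = -1 mod 43: 26 is a quadratic non-residue mod 43. As a residue in [0, p-1] the value is 42.
26^21 mod 43 = 42

42


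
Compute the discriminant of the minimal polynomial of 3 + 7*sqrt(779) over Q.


The element 3 + 7*sqrt(779) has minimal polynomial:
x^2 - 6*x - 38162
Discriminant = (-6)^2 - 4*(-38162)
= 36 + 152648
= 152684

152684


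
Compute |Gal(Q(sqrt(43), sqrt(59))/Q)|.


The 2 square roots of distinct primes are multiplicatively independent over Q,
so [K:Q] = 2^2 and Gal(K/Q) is isomorphic to (Z/2Z)^2.
|Gal| = 2^2 = 4

4


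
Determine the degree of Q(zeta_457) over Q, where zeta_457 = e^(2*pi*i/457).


The degree equals Euler's totient phi(457).
457 = 457
phi(457) = 456

456


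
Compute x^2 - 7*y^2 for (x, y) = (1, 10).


x^2 - d*y^2
= 1^2 - 7*10^2
= 1 - 700
= -699

-699


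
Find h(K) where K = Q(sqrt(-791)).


K = Q(sqrt(-791)). d mod 4 = 1, so D = disc(K) = d = -791
h(K) equals the number of primitive reduced positive-definite forms (a, b, c) = a*x^2 + b*x*y + c*y^2 with b^2 - 4ac = D,
where reduced means |b| <= a <= c, with b >= 0 whenever |b| = a or a = c, and primitive means gcd(a, b, c) = 1.
Reduced forces 3a^2 <= |D| = 791, so 1 <= a <= 16; b must have the parity of D, and c = (b^2 - D)/(4a) must be an integer >= a.
Enumerate a = 1..16, b in [-a, a]:
  a=1: (1, 1, 198)  [1]
  a=2: (2, -1, 99), (2, 1, 99)  [2]
  a=3: (3, -1, 66), (3, 1, 66)  [2]
  a=4: (4, -3, 50), (4, 3, 50)  [2]
  a=5: (5, -3, 40), (5, 3, 40)  [2]
  a=6: (6, -5, 34), (6, -1, 33), (6, 1, 33), (6, 5, 34)  [4]
  a=7: (7, 7, 30)  [1]
  a=8: (8, -3, 25), (8, 3, 25)  [2]
  a=9: (9, -1, 22), (9, 1, 22)  [2]
  a=10: (10, -7, 21), (10, -3, 20), (10, 3, 20), (10, 7, 21)  [4]
  a=11: (11, -1, 18), (11, 1, 18)  [2]
  a=12: (12, -11, 19), (12, -5, 17), (12, 5, 17), (12, 11, 19)  [4]
  a=13: none
  a=14: (14, -7, 15), (14, 7, 15)  [2]
  a=15: (15, -13, 16), (15, 13, 16)  [2]
  a=16: none
Total reduced forms: 1 + 2 + 2 + 2 + 2 + 4 + 1 + 2 + 2 + 4 + 2 + 4 + 2 + 2 = 32
h = 32

32


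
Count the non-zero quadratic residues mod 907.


For prime p, the number of non-zero quadratic residues is (p-1)/2.
= (907-1)/2
= 453

453


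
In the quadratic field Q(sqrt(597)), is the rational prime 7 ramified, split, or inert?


K = Q(sqrt(597)). Since d mod 4 = 1, disc(K) = 597.
Check p | disc: 597 mod 7 = 2.
p does not divide disc. Compute Legendre symbol (d/p):
2^((7-1)/2) mod 7 = 1
(d/p) = 1, so p splits: (p) = P*P' with e=1, f=1, g=2.
Therefore p is split.

split


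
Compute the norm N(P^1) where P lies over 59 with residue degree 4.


N(P^a) = p^(a*f)
= 59^(1*4)
= 59^4
= 12117361

12117361


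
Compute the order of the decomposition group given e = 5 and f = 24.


|D_P| = e * f
= 5 * 24
= 120

120


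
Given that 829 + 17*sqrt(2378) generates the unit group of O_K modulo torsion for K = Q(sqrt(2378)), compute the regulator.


epsilon = 829 + 17*sqrt(2378)
= 1658.0006
R = ln(1658.0006)
= 7.4134

7.4134


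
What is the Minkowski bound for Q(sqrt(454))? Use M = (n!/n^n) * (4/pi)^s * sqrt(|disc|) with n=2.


d = 454, d mod 4 = 2, so disc(K) = 4d = 1816; |disc(K)| = 1816
Real quadratic field, so n = 2, s = r2 = 0, r1 = 2
M = (n!/n^n) * (4/pi)^s * sqrt(|disc(K)|) = (2!/2^2) * (4/pi)^0 * sqrt(1816)
= 0.5 * 1.000000 * 42.614552
= 21.3073

21.3073


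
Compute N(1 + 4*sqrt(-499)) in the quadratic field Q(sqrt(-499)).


N(a + b*sqrt(d)) = a^2 - d*b^2
= (1)^2 - (-499)*(4)^2
= 1 + 7984
= 7985

7985


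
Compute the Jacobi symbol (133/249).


Compute (133/249) via quadratic reciprocity:
  reciprocity: (133/249) -> +(249/133)
  reduce: (116/133)
  pull out 2: (2/133) = -1  (since 133 mod 8 = 5)
  pull out 2: (2/133) = -1  (since 133 mod 8 = 5)
  reciprocity: (29/133) -> +(133/29)
  reduce: (17/29)
  reciprocity: (17/29) -> +(29/17)
  reduce: (12/17)
  pull out 2: (2/17) = +1  (since 17 mod 8 = 1)
  pull out 2: (2/17) = +1  (since 17 mod 8 = 1)
  reciprocity: (3/17) -> +(17/3)
  reduce: (2/3)
  pull out 2: (2/3) = -1  (since 3 mod 8 = 3)
  (1/3) = 1
Product of signs = -1

-1


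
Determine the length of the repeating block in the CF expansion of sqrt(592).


Run the CF algorithm for sqrt(592).
a_0 = floor(sqrt(592)) = 24; set m_0=0, q_0=1.
Recurrence: m' = q*a - m,  q' = (d - m'^2)/q,  a' = floor((a_0 + m')/q').
  step 1: m=24, q=16, a=3
  step 2: m=24, q=1, a=48
a_2 = 2*a_0 = 48, so the period closes here.
sqrt(592) = [24; 3, 48]
Period length = 2

2


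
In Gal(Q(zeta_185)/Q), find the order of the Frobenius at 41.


The Frobenius at p in Gal(Q(zeta_n)/Q) = (Z/nZ)* is the class of p, so its order is ord_185(41), the smallest k >= 1 with 41^k = 1 mod 185.
n = 185 = 5 * 37, phi(185) = 144; the order divides phi(n).
Divisors of 144: 1, 2, 3, 4, 6, 8, 9, 12, 16, 18, 24, 36, 48, 72, 144
Repeated squaring mod 185: 41^1 = 41, 41^2 = 16, 41^4 = 71, 41^8 = 46, 41^16 = 81, 41^32 = 86, 41^64 = 181, 41^128 = 16
Test divisors in increasing order:
  k=1: 41^1 = 41 mod 185
  k=2: 41^2 = 16 mod 185
  k=3: 41^3 = 16 * 41 = 101 mod 185
  k=4: 41^4 = 71 mod 185
  k=6: 41^6 = 71 * 16 = 26 mod 185
  k=8: 41^8 = 46 mod 185
  k=9: 41^9 = 46 * 41 = 36 mod 185
  k=12: 41^12 = 46 * 71 = 121 mod 185
  k=16: 41^16 = 81 mod 185
  k=18: 41^18 = 81 * 16 = 1 mod 185  <- first divisor giving 1
Order = 18

18


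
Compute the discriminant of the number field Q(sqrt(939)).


For K = Q(sqrt(d)) with d squarefree: disc(K) = d if d = 1 mod 4, and disc(K) = 4d if d = 2 or 3 mod 4.
Here d = 939, and d mod 4 = 3.
d = 3 mod 4, not 1 (O_K = Z[sqrt(d)]), so disc(K) = 4d = 4 * (939) = 3756

3756


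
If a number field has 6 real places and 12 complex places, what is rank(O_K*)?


By Dirichlet's unit theorem:
rank = r1 + r2 - 1
= 6 + 12 - 1
= 17

17


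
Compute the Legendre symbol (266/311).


p = 311 is prime, so compute (266/311) with the reciprocity algorithm (Jacobi-symbol steps: pull out 2s via (2/n), flip via reciprocity, reduce):
  pull out 2: (2/311) = +1  (since 311 mod 8 = 7)
  reciprocity: (133/311) -> +(311/133)
  reduce: (45/133)
  reciprocity: (45/133) -> +(133/45)
  reduce: (43/45)
  reciprocity: (43/45) -> +(45/43)
  reduce: (2/43)
  pull out 2: (2/43) = -1  (since 43 mod 8 = 3)
  (1/43) = 1
Product of signs = -1
(266/311) = -1

-1


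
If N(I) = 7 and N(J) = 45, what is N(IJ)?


N(IJ) = N(I) * N(J)
= 7 * 45
= 315

315


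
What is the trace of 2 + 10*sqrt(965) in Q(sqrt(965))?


Tr(a + b*sqrt(d)) = (a + b*sqrt(d)) + (a - b*sqrt(d)) = 2a
= 2 * (2)
= 4

4


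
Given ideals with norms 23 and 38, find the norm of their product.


N(IJ) = N(I) * N(J)
= 23 * 38
= 874

874


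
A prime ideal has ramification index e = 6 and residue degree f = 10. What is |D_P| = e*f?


|D_P| = e * f
= 6 * 10
= 60

60


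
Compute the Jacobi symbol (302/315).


Compute (302/315) via quadratic reciprocity:
  pull out 2: (2/315) = -1  (since 315 mod 8 = 3)
  reciprocity: (151/315) -> -(315/151)
  reduce: (13/151)
  reciprocity: (13/151) -> +(151/13)
  reduce: (8/13)
  pull out 2: (2/13) = -1  (since 13 mod 8 = 5)
  pull out 2: (2/13) = -1  (since 13 mod 8 = 5)
  pull out 2: (2/13) = -1  (since 13 mod 8 = 5)
  (1/13) = 1
Product of signs = -1

-1


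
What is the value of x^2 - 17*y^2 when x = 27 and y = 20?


x^2 - d*y^2
= 27^2 - 17*20^2
= 729 - 6800
= -6071

-6071


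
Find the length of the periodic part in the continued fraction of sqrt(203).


Run the CF algorithm for sqrt(203).
a_0 = floor(sqrt(203)) = 14; set m_0=0, q_0=1.
Recurrence: m' = q*a - m,  q' = (d - m'^2)/q,  a' = floor((a_0 + m')/q').
  step 1: m=14, q=7, a=4
  step 2: m=14, q=1, a=28
a_2 = 2*a_0 = 28, so the period closes here.
sqrt(203) = [14; 4, 28]
Period length = 2

2


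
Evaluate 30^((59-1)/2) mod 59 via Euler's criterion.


p = 59 is prime and the exponent is (p-1)/2 = 29, so by Euler's criterion 30^29 = (30/59) = +1 or -1 mod 59.
Compute by square-and-multiply:
  29 = 16 + 8 + 4 + 1 (binary 11101)
  Repeated squaring mod 59: 30^1 = 30, 30^2 = 15, 30^4 = 48, 30^8 = 3, 30^16 = 9
  30^29 = 30^16 * 30^8 * 30^4 * 30^1 = 9 * 3 * 48 * 30 mod 59
    9 * 3 = 27 = 27 mod 59
    27 * 48 = 1296 = 57 mod 59
    57 * 30 = 1710 = 58 mod 59
  30^29 = 58 mod 59
Result 58 = p - 1 = -1 mod 59: 30 is a quadratic non-residue mod 59. As a residue in [0, p-1] the value is 58.
30^29 mod 59 = 58

58
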